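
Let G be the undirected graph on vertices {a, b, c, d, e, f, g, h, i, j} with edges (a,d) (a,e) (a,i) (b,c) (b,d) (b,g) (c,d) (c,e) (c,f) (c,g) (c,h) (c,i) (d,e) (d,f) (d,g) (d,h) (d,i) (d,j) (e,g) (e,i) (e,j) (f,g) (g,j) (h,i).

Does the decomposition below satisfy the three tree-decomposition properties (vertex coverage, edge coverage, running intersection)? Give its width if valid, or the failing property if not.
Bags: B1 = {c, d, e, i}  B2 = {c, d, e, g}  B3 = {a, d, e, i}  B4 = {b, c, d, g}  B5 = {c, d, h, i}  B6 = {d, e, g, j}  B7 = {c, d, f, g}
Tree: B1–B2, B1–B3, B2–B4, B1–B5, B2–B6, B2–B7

Yes; width 3.

Vertex coverage: the bags together contain {a, b, c, d, e, f, g, h, i, j}, the full vertex set. Edge coverage: each edge of G has both endpoints in at least one bag. Running intersection: for every vertex, the bags containing it form a connected subtree. All three properties hold, so this is a valid tree decomposition of width max|bag| − 1 = 3, and hence tw(G) ≤ 3.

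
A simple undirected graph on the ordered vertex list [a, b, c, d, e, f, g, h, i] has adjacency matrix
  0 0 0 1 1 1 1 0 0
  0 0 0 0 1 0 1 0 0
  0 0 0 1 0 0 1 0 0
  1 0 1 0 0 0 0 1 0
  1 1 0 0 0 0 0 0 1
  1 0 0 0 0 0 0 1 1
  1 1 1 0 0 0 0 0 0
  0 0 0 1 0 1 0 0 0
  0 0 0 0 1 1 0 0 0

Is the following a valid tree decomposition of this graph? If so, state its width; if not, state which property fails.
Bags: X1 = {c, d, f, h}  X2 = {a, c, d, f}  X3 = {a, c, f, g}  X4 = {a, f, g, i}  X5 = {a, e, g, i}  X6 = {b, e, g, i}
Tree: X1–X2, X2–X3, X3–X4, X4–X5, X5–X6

Yes; width 3.

Checking the three conditions: (i) the bags cover all of {a, b, c, d, e, f, g, h, i}; (ii) for each edge, some bag contains both endpoints; (iii) the bags containing any fixed vertex form a subtree. All hold, so the decomposition is valid with width 4 − 1 = 3.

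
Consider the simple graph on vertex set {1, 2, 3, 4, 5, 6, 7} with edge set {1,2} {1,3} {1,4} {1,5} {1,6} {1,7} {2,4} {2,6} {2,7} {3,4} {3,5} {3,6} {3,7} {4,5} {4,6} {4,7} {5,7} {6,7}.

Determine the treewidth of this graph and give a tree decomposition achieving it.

The largest bag has 5 vertices, giving width 4; this decomposition certifies tw(G) ≤ 4. Conversely, {1, 2, 4, 6, 7} is a clique of size 5, and the vertices of any clique must share a bag in every tree decomposition; so some bag has ≥ 5 vertices and tw(G) ≥ 4. Therefore the treewidth is 4.

Treewidth 4.
One optimal decomposition is:
Bags: B1 = {1, 3, 4, 6, 7}  B2 = {1, 3, 4, 5, 7}  B3 = {1, 2, 4, 6, 7}
Tree: B1–B2, B1–B3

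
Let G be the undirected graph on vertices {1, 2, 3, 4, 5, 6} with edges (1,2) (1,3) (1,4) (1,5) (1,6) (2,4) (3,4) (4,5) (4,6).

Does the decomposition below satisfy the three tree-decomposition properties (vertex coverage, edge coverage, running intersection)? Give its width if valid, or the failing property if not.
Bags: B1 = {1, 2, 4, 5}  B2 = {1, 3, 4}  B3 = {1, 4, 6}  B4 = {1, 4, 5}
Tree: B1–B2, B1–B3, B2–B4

No — bags containing vertex 5 are not connected in the tree.

A tree decomposition must satisfy three properties: every vertex lies in some bag; for every edge, both endpoints lie together in some bag; and for every vertex, the bags containing it form a connected subtree. Here bags containing vertex 5 are not connected in the tree, so the decomposition is invalid.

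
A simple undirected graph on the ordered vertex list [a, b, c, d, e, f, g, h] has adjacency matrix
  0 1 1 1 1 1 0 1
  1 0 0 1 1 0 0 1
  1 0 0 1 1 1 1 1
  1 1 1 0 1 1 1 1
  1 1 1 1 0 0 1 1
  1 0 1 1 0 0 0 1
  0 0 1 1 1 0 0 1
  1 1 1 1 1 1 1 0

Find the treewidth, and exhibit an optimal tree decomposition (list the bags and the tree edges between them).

Treewidth 4.
Bags: B1 = {c, d, e, g, h}  B2 = {a, c, d, e, h}  B3 = {a, c, d, f, h}  B4 = {a, b, d, e, h}
Tree: B1–B2, B2–B3, B2–B4

Each bag holds 5 vertices, so the decomposition has width 4, which upper-bounds the treewidth. On the other hand G contains the 5-clique {c, d, e, g, h}. A clique must lie in a single bag of any decomposition, so no decomposition can have width below 4. Combining the bounds, tw(G) = 4.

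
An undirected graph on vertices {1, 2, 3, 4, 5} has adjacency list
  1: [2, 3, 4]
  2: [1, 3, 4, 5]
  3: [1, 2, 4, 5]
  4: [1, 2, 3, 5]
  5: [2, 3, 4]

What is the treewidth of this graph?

A width-3 tree decomposition is:
Bags: B1 = {2, 3, 4, 5}  B2 = {1, 2, 3, 4}
Tree: B1–B2
Every bag has size at most 4, so the width is 4 − 1 = 3 and tw(G) ≤ 3. Conversely, {1, 2, 3, 4} is a clique of size 4, and the vertices of any clique must share a bag in every tree decomposition; so some bag has ≥ 4 vertices and tw(G) ≥ 3. Combining the bounds, tw(G) = 3.

3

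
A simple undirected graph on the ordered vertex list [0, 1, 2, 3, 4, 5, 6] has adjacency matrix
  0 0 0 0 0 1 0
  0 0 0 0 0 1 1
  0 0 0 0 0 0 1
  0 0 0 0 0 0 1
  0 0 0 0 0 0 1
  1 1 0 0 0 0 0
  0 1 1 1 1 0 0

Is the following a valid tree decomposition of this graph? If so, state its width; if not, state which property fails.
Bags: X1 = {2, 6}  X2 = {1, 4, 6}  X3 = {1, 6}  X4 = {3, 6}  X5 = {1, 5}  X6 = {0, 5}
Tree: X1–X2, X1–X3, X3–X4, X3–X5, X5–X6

No — bags containing vertex 1 are not connected in the tree.

A tree decomposition must satisfy three properties: every vertex lies in some bag; for every edge, both endpoints lie together in some bag; and for every vertex, the bags containing it form a connected subtree. Here bags containing vertex 1 are not connected in the tree, so the decomposition is invalid.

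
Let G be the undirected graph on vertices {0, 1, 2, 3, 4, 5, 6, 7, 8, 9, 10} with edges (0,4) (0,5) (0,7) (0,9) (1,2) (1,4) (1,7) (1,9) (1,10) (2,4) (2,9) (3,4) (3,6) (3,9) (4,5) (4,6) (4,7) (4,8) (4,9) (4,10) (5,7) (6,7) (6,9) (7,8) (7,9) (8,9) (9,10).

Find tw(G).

A width-3 tree decomposition is:
Bags: B1 = {1, 4, 7, 9}  B2 = {4, 6, 7, 9}  B3 = {1, 4, 9, 10}  B4 = {0, 4, 7, 9}  B5 = {0, 4, 5, 7}  B6 = {4, 7, 8, 9}  B7 = {1, 2, 4, 9}  B8 = {3, 4, 6, 9}
Tree: B1–B2, B1–B3, B2–B4, B4–B5, B1–B6, B1–B7, B2–B8
Each bag holds 4 vertices, so the decomposition has width 3, which upper-bounds the treewidth. On the other hand G contains the 4-clique {1, 4, 9, 10}. A clique must lie in a single bag of any decomposition, so no decomposition can have width below 3. Therefore the treewidth is 3.

3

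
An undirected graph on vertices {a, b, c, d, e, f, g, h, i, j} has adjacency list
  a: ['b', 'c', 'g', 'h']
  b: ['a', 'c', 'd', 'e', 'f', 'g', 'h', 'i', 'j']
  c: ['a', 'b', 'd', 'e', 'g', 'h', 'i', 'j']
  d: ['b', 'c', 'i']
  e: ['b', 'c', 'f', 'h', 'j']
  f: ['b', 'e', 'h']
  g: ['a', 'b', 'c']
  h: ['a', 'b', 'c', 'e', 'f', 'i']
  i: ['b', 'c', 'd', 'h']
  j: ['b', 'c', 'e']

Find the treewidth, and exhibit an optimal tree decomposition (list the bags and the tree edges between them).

Each bag holds 4 vertices, so the decomposition has width 3, which upper-bounds the treewidth. Conversely, {b, c, d, i} is a clique of size 4, and the vertices of any clique must share a bag in every tree decomposition; so some bag has ≥ 4 vertices and tw(G) ≥ 3. Therefore the treewidth is 3.

Treewidth 3.
One such decomposition:
Bags: B1 = {b, c, h, i}  B2 = {b, c, d, i}  B3 = {b, c, e, h}  B4 = {b, c, e, j}  B5 = {a, b, c, h}  B6 = {a, b, c, g}  B7 = {b, e, f, h}
Tree: B1–B2, B1–B3, B3–B4, B1–B5, B5–B6, B3–B7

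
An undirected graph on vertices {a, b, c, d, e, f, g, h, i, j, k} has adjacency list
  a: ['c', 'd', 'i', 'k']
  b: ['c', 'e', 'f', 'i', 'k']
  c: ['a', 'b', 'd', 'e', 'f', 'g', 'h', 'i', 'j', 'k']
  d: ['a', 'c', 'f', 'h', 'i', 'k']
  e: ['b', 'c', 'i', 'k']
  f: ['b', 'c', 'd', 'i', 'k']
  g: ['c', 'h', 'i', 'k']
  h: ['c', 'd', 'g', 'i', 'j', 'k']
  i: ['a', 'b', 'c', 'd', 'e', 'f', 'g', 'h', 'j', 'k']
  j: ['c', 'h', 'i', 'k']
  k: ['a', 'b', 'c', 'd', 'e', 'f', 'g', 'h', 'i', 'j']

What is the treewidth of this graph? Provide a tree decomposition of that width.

Every bag has size at most 5, so the width is 5 − 1 = 4 and tw(G) ≤ 4. For the lower bound, the 5 vertices {c, d, h, i, k} are pairwise adjacent, and any tree decomposition puts a clique entirely inside one bag — forcing width ≥ 4. Therefore the treewidth is 4.

Treewidth 4.
Bags: B1 = {a, c, d, i, k}  B2 = {c, d, h, i, k}  B3 = {c, d, f, i, k}  B4 = {c, h, i, j, k}  B5 = {b, c, f, i, k}  B6 = {c, g, h, i, k}  B7 = {b, c, e, i, k}
Tree: B1–B2, B2–B3, B2–B4, B3–B5, B2–B6, B5–B7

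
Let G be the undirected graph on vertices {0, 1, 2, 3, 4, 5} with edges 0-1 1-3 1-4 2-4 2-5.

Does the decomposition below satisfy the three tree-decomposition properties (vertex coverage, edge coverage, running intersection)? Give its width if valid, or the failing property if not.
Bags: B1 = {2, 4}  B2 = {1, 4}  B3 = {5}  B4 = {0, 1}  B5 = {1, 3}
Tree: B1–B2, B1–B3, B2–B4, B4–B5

No — edge (2,5) lies in no bag.

A tree decomposition must satisfy three properties: every vertex lies in some bag; for every edge, both endpoints lie together in some bag; and for every vertex, the bags containing it form a connected subtree. Here edge (2,5) lies in no bag, so the decomposition is invalid.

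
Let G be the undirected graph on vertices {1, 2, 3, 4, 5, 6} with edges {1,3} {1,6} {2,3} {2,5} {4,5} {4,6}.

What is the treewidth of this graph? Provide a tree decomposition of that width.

Treewidth 2.
One optimal decomposition is:
Bags: B1 = {4, 5, 6}  B2 = {1, 5, 6}  B3 = {1, 3, 5}  B4 = {2, 3, 5}
Tree: B1–B2, B2–B3, B3–B4

Every bag has size at most 3, so the width is 3 − 1 = 2 and tw(G) ≤ 2. Since 5–4–6–1–3–2–5 is a cycle in G, G is not acyclic. Forests are exactly the graphs of treewidth ≤ 1, so tw(G) ≥ 2. Therefore the treewidth is 2.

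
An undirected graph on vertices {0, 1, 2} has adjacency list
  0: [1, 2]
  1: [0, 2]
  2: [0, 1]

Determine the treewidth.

2

A width-2 tree decomposition is:
Bags: B1 = {0, 1, 2}
Tree: (single bag)
A single bag containing all 3 vertices is trivially a valid decomposition of width 2. On the other hand G contains the 3-clique {0, 1, 2}. A clique must lie in a single bag of any decomposition, so no decomposition can have width below 2. The upper and lower bounds meet at 2, so that is the treewidth.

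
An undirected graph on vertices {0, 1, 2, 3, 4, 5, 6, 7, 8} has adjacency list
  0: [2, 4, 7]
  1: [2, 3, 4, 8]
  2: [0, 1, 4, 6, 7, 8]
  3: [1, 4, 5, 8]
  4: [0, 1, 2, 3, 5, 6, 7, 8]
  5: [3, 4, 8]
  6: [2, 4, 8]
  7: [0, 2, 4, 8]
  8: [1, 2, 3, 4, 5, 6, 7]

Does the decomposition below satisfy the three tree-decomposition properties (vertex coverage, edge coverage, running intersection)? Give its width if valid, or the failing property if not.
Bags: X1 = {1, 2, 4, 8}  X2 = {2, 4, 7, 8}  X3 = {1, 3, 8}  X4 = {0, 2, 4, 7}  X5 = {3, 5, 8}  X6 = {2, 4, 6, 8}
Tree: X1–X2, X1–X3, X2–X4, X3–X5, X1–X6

No — edge (4,3) lies in no bag.

A tree decomposition must satisfy three properties: every vertex lies in some bag; for every edge, both endpoints lie together in some bag; and for every vertex, the bags containing it form a connected subtree. Here edge (4,3) lies in no bag, so the decomposition is invalid.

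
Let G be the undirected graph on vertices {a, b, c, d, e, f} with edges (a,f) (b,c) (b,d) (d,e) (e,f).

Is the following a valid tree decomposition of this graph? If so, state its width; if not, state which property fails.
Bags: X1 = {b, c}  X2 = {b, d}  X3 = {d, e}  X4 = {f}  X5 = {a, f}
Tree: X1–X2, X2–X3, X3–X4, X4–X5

No — edge (e,f) lies in no bag.

A tree decomposition must satisfy three properties: every vertex lies in some bag; for every edge, both endpoints lie together in some bag; and for every vertex, the bags containing it form a connected subtree. Here edge (e,f) lies in no bag, so the decomposition is invalid.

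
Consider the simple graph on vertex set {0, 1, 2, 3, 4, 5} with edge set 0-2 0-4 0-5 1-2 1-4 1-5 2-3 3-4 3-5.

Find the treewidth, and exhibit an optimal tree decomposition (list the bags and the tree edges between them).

Every bag has size at most 4, so the width is 4 − 1 = 3 and tw(G) ≤ 3. For the lower bound: the 4 vertex sets {1,2}, {3,4}, {0}, {5} are disjoint, each induces a connected subgraph, and every pair is joined by at least one edge of G. Contracting each set to a single vertex therefore yields K_{4} as a minor, and since treewidth is minor-monotone, tw(G) ≥ tw(K_{4}) = 3. The upper and lower bounds meet at 3, so that is the treewidth.

Treewidth 3.
One optimal decomposition is:
Bags: B1 = {0, 1, 2, 3}  B2 = {0, 1, 3, 4}  B3 = {0, 1, 3, 5}
Tree: B1–B2, B2–B3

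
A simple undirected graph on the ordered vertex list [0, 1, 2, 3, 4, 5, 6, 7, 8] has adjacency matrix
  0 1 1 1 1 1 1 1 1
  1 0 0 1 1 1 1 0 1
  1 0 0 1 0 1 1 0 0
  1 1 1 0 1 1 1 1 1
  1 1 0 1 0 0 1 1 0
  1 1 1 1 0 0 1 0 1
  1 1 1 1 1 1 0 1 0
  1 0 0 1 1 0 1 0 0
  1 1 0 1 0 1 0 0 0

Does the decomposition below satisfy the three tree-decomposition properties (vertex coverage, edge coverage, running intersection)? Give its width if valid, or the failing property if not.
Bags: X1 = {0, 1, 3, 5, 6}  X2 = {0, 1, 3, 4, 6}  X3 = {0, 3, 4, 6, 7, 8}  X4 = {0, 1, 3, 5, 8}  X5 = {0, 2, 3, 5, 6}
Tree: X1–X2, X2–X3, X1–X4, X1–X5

A tree decomposition must satisfy three properties: every vertex lies in some bag; for every edge, both endpoints lie together in some bag; and for every vertex, the bags containing it form a connected subtree. Here bags containing vertex 8 are not connected in the tree, so the decomposition is invalid.

No — bags containing vertex 8 are not connected in the tree.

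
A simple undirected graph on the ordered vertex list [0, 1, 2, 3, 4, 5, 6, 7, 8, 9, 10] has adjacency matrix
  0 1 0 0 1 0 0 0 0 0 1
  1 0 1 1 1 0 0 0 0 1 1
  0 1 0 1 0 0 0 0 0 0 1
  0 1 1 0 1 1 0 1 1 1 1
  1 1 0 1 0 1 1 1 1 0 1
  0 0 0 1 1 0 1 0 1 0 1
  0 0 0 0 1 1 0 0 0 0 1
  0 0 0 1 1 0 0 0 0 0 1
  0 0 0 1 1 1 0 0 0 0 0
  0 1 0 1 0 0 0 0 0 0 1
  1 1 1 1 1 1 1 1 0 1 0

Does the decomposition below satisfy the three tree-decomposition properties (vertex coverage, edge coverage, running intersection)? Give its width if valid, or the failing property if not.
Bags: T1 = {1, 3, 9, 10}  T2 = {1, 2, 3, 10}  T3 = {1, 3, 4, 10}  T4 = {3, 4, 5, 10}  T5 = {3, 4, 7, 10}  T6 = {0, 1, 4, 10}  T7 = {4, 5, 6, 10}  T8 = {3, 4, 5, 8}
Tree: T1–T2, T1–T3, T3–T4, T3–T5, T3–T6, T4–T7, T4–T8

Yes; width 3.

Checking the three conditions: (i) the bags cover all of {0, 1, 2, 3, 4, 5, 6, 7, 8, 9, 10}; (ii) for each edge, some bag contains both endpoints; (iii) the bags containing any fixed vertex form a subtree. All hold, so the decomposition is valid with width 4 − 1 = 3.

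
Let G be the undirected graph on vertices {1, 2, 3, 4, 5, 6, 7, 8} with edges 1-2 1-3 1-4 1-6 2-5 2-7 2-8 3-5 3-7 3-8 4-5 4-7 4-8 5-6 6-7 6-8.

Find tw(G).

4

A width-4 tree decomposition is:
Bags: B1 = {1, 5, 6, 7, 8}  B2 = {1, 4, 5, 7, 8}  B3 = {1, 3, 5, 7, 8}  B4 = {1, 2, 5, 7, 8}
Tree: B1–B2, B2–B3, B3–B4
Every bag has size at most 5, so the width is 5 − 1 = 4 and tw(G) ≤ 4. For the lower bound: the 5 vertex sets {5,6}, {4,8}, {1,3}, {7}, {2} are disjoint, each induces a connected subgraph, and every pair is joined by at least one edge of G. Contracting each set to a single vertex therefore yields K_{5} as a minor, and since treewidth is minor-monotone, tw(G) ≥ tw(K_{5}) = 4. Combining the bounds, tw(G) = 4.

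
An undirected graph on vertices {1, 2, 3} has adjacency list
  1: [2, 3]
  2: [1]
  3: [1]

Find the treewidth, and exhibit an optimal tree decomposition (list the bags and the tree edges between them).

Each bag holds 2 vertices, so the decomposition has width 1, which upper-bounds the treewidth. G has an edge, so its treewidth is at least 1. Hence tw(G) = 1 exactly.

Treewidth 1.
Bags: B1 = {1, 2}  B2 = {1, 3}
Tree: B1–B2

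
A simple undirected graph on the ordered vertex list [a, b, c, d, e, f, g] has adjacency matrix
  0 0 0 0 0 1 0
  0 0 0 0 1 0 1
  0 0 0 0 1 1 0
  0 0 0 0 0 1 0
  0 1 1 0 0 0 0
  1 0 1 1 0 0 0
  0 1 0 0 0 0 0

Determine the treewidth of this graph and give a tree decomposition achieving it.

Each bag holds 2 vertices, so the decomposition has width 1, which upper-bounds the treewidth. G has an edge, so its treewidth is at least 1. Hence tw(G) = 1 exactly.

Treewidth 1.
Bags: B1 = {c, e}  B2 = {c, f}  B3 = {a, f}  B4 = {d, f}  B5 = {b, e}  B6 = {b, g}
Tree: B1–B2, B2–B3, B3–B4, B1–B5, B5–B6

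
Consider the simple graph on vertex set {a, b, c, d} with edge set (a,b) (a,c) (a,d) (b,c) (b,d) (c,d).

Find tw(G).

3

A width-3 tree decomposition is:
Bags: B1 = {a, b, c, d}
Tree: (single bag)
A single bag containing all 4 vertices is trivially a valid decomposition of width 3. On the other hand G contains the 4-clique {a, b, c, d}. A clique must lie in a single bag of any decomposition, so no decomposition can have width below 3. Combining the bounds, tw(G) = 3.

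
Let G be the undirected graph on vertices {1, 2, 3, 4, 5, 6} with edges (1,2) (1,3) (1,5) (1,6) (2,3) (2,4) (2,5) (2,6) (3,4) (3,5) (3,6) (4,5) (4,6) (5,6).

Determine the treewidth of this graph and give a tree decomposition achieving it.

Treewidth 4.
Bags: B1 = {2, 3, 4, 5, 6}  B2 = {1, 2, 3, 5, 6}
Tree: B1–B2

The largest bag has 5 vertices, giving width 4; this decomposition certifies tw(G) ≤ 4. Conversely, {1, 2, 3, 5, 6} is a clique of size 5, and the vertices of any clique must share a bag in every tree decomposition; so some bag has ≥ 5 vertices and tw(G) ≥ 4. The upper and lower bounds meet at 4, so that is the treewidth.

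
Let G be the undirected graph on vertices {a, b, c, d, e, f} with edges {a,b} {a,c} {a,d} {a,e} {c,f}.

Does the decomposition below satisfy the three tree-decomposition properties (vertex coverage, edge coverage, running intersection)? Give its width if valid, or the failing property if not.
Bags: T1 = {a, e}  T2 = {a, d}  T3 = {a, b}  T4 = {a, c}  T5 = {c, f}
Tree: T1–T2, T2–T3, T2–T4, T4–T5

Checking the three conditions: (i) the bags cover all of {a, b, c, d, e, f}; (ii) for each edge, some bag contains both endpoints; (iii) the bags containing any fixed vertex form a subtree. All hold, so the decomposition is valid with width 2 − 1 = 1.

Yes; width 1.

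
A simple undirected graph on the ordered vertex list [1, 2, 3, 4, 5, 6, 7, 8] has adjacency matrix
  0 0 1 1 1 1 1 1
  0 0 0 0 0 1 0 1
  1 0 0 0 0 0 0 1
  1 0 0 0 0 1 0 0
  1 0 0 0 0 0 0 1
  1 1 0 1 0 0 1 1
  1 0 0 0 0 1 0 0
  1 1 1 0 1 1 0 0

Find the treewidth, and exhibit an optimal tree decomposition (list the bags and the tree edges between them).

Treewidth 2.
One optimal decomposition is:
Bags: B1 = {1, 5, 8}  B2 = {1, 6, 8}  B3 = {1, 3, 8}  B4 = {1, 6, 7}  B5 = {1, 4, 6}  B6 = {2, 6, 8}
Tree: B1–B2, B2–B3, B2–B4, B2–B5, B2–B6

Each bag holds 3 vertices, so the decomposition has width 2, which upper-bounds the treewidth. For the lower bound, the 3 vertices {1, 3, 8} are pairwise adjacent, and any tree decomposition puts a clique entirely inside one bag — forcing width ≥ 2. Hence tw(G) = 2 exactly.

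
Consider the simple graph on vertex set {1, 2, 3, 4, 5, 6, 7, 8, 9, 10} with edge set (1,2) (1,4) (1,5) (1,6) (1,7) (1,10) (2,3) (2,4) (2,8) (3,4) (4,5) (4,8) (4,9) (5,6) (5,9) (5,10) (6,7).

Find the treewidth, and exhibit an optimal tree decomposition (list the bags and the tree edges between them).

Treewidth 2.
Bags: B1 = {1, 2, 4}  B2 = {2, 4, 8}  B3 = {1, 4, 5}  B4 = {1, 5, 6}  B5 = {4, 5, 9}  B6 = {2, 3, 4}  B7 = {1, 6, 7}  B8 = {1, 5, 10}
Tree: B1–B2, B1–B3, B3–B4, B3–B5, B2–B6, B4–B7, B3–B8

The largest bag has 3 vertices, giving width 2; this decomposition certifies tw(G) ≤ 2. For the lower bound, the 3 vertices {2, 4, 8} are pairwise adjacent, and any tree decomposition puts a clique entirely inside one bag — forcing width ≥ 2. The upper and lower bounds meet at 2, so that is the treewidth.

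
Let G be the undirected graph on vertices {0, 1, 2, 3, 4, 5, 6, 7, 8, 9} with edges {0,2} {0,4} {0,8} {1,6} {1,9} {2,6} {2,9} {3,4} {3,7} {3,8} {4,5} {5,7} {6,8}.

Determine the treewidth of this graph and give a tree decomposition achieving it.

Treewidth 2.
Bags: B1 = {3, 5, 7}  B2 = {3, 4, 5}  B3 = {3, 4, 8}  B4 = {0, 4, 8}  B5 = {0, 6, 8}  B6 = {0, 2, 6}  B7 = {1, 2, 6}  B8 = {1, 2, 9}
Tree: B1–B2, B2–B3, B3–B4, B4–B5, B5–B6, B6–B7, B7–B8

Every bag has size at most 3, so the width is 3 − 1 = 2 and tw(G) ≤ 2. Since 7–5–4–3–7 is a cycle in G, G is not acyclic. Forests are exactly the graphs of treewidth ≤ 1, so tw(G) ≥ 2. Hence tw(G) = 2 exactly.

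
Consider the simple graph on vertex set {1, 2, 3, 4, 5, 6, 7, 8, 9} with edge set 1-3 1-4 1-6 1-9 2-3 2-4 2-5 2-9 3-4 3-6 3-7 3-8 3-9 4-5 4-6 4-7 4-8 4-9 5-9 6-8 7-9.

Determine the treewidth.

A width-3 tree decomposition is:
Bags: B1 = {1, 3, 4, 9}  B2 = {2, 3, 4, 9}  B3 = {3, 4, 7, 9}  B4 = {1, 3, 4, 6}  B5 = {2, 4, 5, 9}  B6 = {3, 4, 6, 8}
Tree: B1–B2, B2–B3, B1–B4, B2–B5, B4–B6
Every bag has size at most 4, so the width is 4 − 1 = 3 and tw(G) ≤ 3. On the other hand G contains the 4-clique {3, 4, 6, 8}. A clique must lie in a single bag of any decomposition, so no decomposition can have width below 3. Therefore the treewidth is 3.

3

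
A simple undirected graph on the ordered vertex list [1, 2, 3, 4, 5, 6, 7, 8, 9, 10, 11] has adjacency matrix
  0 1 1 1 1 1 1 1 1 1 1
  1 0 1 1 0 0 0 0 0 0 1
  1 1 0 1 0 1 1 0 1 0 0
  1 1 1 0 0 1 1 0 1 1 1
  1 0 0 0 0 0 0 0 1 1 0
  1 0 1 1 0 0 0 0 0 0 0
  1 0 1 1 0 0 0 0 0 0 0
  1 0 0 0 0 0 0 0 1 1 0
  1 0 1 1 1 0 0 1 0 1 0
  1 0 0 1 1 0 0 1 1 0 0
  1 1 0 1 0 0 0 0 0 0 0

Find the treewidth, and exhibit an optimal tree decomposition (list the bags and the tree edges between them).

The largest bag has 4 vertices, giving width 3; this decomposition certifies tw(G) ≤ 3. Conversely, {1, 8, 9, 10} is a clique of size 4, and the vertices of any clique must share a bag in every tree decomposition; so some bag has ≥ 4 vertices and tw(G) ≥ 3. Combining the bounds, tw(G) = 3.

Treewidth 3.
Bags: B1 = {1, 3, 4, 9}  B2 = {1, 2, 3, 4}  B3 = {1, 4, 9, 10}  B4 = {1, 5, 9, 10}  B5 = {1, 3, 4, 6}  B6 = {1, 8, 9, 10}  B7 = {1, 2, 4, 11}  B8 = {1, 3, 4, 7}
Tree: B1–B2, B1–B3, B3–B4, B1–B5, B4–B6, B2–B7, B2–B8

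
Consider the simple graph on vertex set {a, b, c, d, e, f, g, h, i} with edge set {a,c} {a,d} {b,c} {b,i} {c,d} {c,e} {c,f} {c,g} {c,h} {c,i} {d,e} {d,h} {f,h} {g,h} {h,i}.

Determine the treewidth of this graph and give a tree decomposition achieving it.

Treewidth 2.
One such decomposition:
Bags: B1 = {c, g, h}  B2 = {c, h, i}  B3 = {c, f, h}  B4 = {c, d, h}  B5 = {b, c, i}  B6 = {c, d, e}  B7 = {a, c, d}
Tree: B1–B2, B2–B3, B2–B4, B2–B5, B4–B6, B4–B7

The largest bag has 3 vertices, giving width 2; this decomposition certifies tw(G) ≤ 2. Conversely, {c, d, e} is a clique of size 3, and the vertices of any clique must share a bag in every tree decomposition; so some bag has ≥ 3 vertices and tw(G) ≥ 2. Therefore the treewidth is 2.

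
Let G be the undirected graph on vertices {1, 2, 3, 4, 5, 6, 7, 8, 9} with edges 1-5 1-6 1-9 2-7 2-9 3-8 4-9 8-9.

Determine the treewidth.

A width-1 tree decomposition is:
Bags: B1 = {2, 9}  B2 = {8, 9}  B3 = {2, 7}  B4 = {1, 9}  B5 = {3, 8}  B6 = {1, 6}  B7 = {1, 5}  B8 = {4, 9}
Tree: B1–B2, B1–B3, B1–B4, B2–B5, B4–B6, B6–B7, B4–B8
Every bag has size at most 2, so the width is 2 − 1 = 1 and tw(G) ≤ 1. Any graph with an edge has treewidth ≥ 1, and G has the edge 2–9. Combining the bounds, tw(G) = 1.

1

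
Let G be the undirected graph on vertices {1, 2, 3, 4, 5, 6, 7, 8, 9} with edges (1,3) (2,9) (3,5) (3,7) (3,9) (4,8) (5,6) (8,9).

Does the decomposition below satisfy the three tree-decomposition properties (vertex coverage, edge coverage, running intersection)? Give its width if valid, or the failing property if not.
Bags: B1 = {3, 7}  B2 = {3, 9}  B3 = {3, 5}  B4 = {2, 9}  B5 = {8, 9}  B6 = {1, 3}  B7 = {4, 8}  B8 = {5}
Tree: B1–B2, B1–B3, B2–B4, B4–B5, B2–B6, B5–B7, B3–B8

No — vertex 6 appears in no bag.

A tree decomposition must satisfy three properties: every vertex lies in some bag; for every edge, both endpoints lie together in some bag; and for every vertex, the bags containing it form a connected subtree. Here vertex 6 appears in no bag, so the decomposition is invalid.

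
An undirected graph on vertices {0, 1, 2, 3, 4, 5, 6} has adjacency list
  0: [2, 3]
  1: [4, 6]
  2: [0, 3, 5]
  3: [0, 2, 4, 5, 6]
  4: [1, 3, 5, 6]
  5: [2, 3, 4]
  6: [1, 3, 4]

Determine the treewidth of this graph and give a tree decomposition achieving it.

The largest bag has 3 vertices, giving width 2; this decomposition certifies tw(G) ≤ 2. For the lower bound, the 3 vertices {1, 4, 6} are pairwise adjacent, and any tree decomposition puts a clique entirely inside one bag — forcing width ≥ 2. Combining the bounds, tw(G) = 2.

Treewidth 2.
One optimal decomposition is:
Bags: B1 = {2, 3, 5}  B2 = {0, 2, 3}  B3 = {3, 4, 5}  B4 = {3, 4, 6}  B5 = {1, 4, 6}
Tree: B1–B2, B1–B3, B3–B4, B4–B5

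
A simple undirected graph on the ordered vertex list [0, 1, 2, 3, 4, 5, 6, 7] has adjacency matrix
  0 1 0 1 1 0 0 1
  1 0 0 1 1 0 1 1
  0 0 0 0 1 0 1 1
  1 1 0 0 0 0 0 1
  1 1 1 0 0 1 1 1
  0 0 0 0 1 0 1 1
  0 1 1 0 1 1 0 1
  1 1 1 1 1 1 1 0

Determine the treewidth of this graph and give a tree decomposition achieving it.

Treewidth 3.
Bags: B1 = {1, 4, 6, 7}  B2 = {0, 1, 4, 7}  B3 = {4, 5, 6, 7}  B4 = {0, 1, 3, 7}  B5 = {2, 4, 6, 7}
Tree: B1–B2, B1–B3, B2–B4, B3–B5

The largest bag has 4 vertices, giving width 3; this decomposition certifies tw(G) ≤ 3. For the lower bound, the 4 vertices {0, 1, 3, 7} are pairwise adjacent, and any tree decomposition puts a clique entirely inside one bag — forcing width ≥ 3. Therefore the treewidth is 3.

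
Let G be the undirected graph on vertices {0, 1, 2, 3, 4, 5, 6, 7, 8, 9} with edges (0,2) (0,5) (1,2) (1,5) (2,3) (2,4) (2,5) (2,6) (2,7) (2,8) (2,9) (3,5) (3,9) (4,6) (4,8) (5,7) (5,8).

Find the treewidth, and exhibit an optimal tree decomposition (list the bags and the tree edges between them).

Treewidth 2.
One optimal decomposition is:
Bags: B1 = {2, 3, 5}  B2 = {2, 5, 8}  B3 = {1, 2, 5}  B4 = {0, 2, 5}  B5 = {2, 3, 9}  B6 = {2, 4, 8}  B7 = {2, 4, 6}  B8 = {2, 5, 7}
Tree: B1–B2, B2–B3, B3–B4, B1–B5, B2–B6, B6–B7, B1–B8

The largest bag has 3 vertices, giving width 2; this decomposition certifies tw(G) ≤ 2. Conversely, {2, 3, 9} is a clique of size 3, and the vertices of any clique must share a bag in every tree decomposition; so some bag has ≥ 3 vertices and tw(G) ≥ 2. Therefore the treewidth is 2.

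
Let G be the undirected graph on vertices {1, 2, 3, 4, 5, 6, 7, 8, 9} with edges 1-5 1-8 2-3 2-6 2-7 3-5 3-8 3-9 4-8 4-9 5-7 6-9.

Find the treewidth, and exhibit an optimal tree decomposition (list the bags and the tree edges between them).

The largest bag has 4 vertices, giving width 3; this decomposition certifies tw(G) ≤ 3. For the lower bound: the 4 vertex sets {1,5,7}, {8}, {3}, {2,4,6,9} are disjoint, each induces a connected subgraph, and every pair is joined by at least one edge of G. Contracting each set to a single vertex therefore yields K_{4} as a minor, and since treewidth is minor-monotone, tw(G) ≥ tw(K_{4}) = 3. Combining the bounds, tw(G) = 3.

Treewidth 3.
One optimal decomposition is:
Bags: B1 = {1, 5, 7, 8}  B2 = {3, 5, 7, 8}  B3 = {2, 3, 7, 8}  B4 = {2, 3, 4, 8}  B5 = {2, 3, 4, 9}  B6 = {2, 4, 6, 9}
Tree: B1–B2, B2–B3, B3–B4, B4–B5, B5–B6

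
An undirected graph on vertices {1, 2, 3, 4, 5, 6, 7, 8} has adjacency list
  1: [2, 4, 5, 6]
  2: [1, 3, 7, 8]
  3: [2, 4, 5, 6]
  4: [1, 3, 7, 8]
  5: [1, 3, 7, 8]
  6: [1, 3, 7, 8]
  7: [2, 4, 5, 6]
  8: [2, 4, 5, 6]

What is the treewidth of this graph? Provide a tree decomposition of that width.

The largest bag has 5 vertices, giving width 4; this decomposition certifies tw(G) ≤ 4. For the lower bound: the 5 vertex sets {4,8}, {3,6}, {1,5}, {7}, {2} are disjoint, each induces a connected subgraph, and every pair is joined by at least one edge of G. Contracting each set to a single vertex therefore yields K_{5} as a minor, and since treewidth is minor-monotone, tw(G) ≥ tw(K_{5}) = 4. Combining the bounds, tw(G) = 4.

Treewidth 4.
Bags: B1 = {1, 3, 4, 7, 8}  B2 = {1, 3, 6, 7, 8}  B3 = {1, 3, 5, 7, 8}  B4 = {1, 2, 3, 7, 8}
Tree: B1–B2, B2–B3, B3–B4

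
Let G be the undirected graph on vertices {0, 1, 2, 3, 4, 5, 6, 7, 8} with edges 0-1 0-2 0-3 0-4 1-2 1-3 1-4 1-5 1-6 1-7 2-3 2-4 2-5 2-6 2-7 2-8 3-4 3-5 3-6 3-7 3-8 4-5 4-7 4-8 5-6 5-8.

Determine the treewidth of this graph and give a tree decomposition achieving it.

The largest bag has 5 vertices, giving width 4; this decomposition certifies tw(G) ≤ 4. On the other hand G contains the 5-clique {2, 3, 4, 5, 8}. A clique must lie in a single bag of any decomposition, so no decomposition can have width below 4. Therefore the treewidth is 4.

Treewidth 4.
One optimal decomposition is:
Bags: B1 = {1, 2, 3, 4, 5}  B2 = {0, 1, 2, 3, 4}  B3 = {1, 2, 3, 4, 7}  B4 = {2, 3, 4, 5, 8}  B5 = {1, 2, 3, 5, 6}
Tree: B1–B2, B1–B3, B1–B4, B1–B5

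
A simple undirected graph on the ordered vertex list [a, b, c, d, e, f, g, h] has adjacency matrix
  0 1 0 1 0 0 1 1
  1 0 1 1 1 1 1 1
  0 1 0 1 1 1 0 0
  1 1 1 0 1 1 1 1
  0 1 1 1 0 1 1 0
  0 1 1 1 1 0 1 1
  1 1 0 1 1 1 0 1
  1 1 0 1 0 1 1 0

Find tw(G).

A width-4 tree decomposition is:
Bags: B1 = {b, d, e, f, g}  B2 = {b, c, d, e, f}  B3 = {b, d, f, g, h}  B4 = {a, b, d, g, h}
Tree: B1–B2, B1–B3, B3–B4
Every bag has size at most 5, so the width is 5 − 1 = 4 and tw(G) ≤ 4. On the other hand G contains the 5-clique {a, b, d, g, h}. A clique must lie in a single bag of any decomposition, so no decomposition can have width below 4. Combining the bounds, tw(G) = 4.

4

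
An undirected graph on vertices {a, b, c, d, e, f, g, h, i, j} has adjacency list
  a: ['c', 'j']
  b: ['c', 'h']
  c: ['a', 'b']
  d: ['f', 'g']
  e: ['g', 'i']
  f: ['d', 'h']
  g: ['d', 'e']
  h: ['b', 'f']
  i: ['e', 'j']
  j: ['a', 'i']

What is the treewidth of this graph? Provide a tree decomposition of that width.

Treewidth 2.
One optimal decomposition is:
Bags: B1 = {a, c, j}  B2 = {c, i, j}  B3 = {c, e, i}  B4 = {c, e, g}  B5 = {c, d, g}  B6 = {c, d, f}  B7 = {c, f, h}  B8 = {b, c, h}
Tree: B1–B2, B2–B3, B3–B4, B4–B5, B5–B6, B6–B7, B7–B8

The largest bag has 3 vertices, giving width 2; this decomposition certifies tw(G) ≤ 2. Since c–a–j–i–e–g–d–f–h–b–c is a cycle in G, G is not acyclic. Forests are exactly the graphs of treewidth ≤ 1, so tw(G) ≥ 2. The upper and lower bounds meet at 2, so that is the treewidth.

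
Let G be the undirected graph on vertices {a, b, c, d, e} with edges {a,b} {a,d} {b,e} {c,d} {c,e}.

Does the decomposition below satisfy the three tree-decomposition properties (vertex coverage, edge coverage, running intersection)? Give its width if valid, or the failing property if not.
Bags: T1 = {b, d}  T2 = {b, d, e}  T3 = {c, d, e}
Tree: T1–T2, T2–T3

No — vertex a appears in no bag.

A tree decomposition must satisfy three properties: every vertex lies in some bag; for every edge, both endpoints lie together in some bag; and for every vertex, the bags containing it form a connected subtree. Here vertex a appears in no bag, so the decomposition is invalid.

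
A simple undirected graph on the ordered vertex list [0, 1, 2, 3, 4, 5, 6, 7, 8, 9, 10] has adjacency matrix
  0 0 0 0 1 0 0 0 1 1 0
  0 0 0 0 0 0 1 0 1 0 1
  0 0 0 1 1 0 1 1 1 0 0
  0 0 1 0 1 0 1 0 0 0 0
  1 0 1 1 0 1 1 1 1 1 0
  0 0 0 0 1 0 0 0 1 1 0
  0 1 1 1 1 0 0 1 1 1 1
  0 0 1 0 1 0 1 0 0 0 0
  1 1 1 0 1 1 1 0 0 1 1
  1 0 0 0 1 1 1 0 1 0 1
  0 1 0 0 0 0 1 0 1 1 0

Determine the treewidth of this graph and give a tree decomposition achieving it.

Treewidth 3.
Bags: B1 = {0, 4, 8, 9}  B2 = {4, 6, 8, 9}  B3 = {6, 8, 9, 10}  B4 = {4, 5, 8, 9}  B5 = {2, 4, 6, 8}  B6 = {2, 3, 4, 6}  B7 = {1, 6, 8, 10}  B8 = {2, 4, 6, 7}
Tree: B1–B2, B2–B3, B2–B4, B2–B5, B5–B6, B3–B7, B6–B8

Each bag holds 4 vertices, so the decomposition has width 3, which upper-bounds the treewidth. Conversely, {1, 6, 8, 10} is a clique of size 4, and the vertices of any clique must share a bag in every tree decomposition; so some bag has ≥ 4 vertices and tw(G) ≥ 3. Therefore the treewidth is 3.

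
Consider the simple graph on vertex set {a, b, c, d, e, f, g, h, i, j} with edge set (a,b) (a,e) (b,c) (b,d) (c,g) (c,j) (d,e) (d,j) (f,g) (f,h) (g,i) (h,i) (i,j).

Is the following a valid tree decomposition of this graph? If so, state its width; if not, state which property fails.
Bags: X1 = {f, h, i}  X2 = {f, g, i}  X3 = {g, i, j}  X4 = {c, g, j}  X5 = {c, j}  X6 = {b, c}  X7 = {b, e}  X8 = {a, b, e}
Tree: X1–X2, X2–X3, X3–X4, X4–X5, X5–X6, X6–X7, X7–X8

No — vertex d appears in no bag.

A tree decomposition must satisfy three properties: every vertex lies in some bag; for every edge, both endpoints lie together in some bag; and for every vertex, the bags containing it form a connected subtree. Here vertex d appears in no bag, so the decomposition is invalid.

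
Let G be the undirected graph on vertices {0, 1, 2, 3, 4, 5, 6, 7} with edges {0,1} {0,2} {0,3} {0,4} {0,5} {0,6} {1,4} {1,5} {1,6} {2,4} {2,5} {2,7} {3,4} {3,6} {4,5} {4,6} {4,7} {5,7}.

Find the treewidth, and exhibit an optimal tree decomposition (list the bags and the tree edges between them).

Every bag has size at most 4, so the width is 4 − 1 = 3 and tw(G) ≤ 3. On the other hand G contains the 4-clique {0, 1, 4, 5}. A clique must lie in a single bag of any decomposition, so no decomposition can have width below 3. Combining the bounds, tw(G) = 3.

Treewidth 3.
One optimal decomposition is:
Bags: B1 = {0, 1, 4, 5}  B2 = {0, 1, 4, 6}  B3 = {0, 3, 4, 6}  B4 = {0, 2, 4, 5}  B5 = {2, 4, 5, 7}
Tree: B1–B2, B2–B3, B1–B4, B4–B5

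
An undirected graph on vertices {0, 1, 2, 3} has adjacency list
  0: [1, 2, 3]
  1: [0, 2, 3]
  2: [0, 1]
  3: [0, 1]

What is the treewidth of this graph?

2

A width-2 tree decomposition is:
Bags: B1 = {0, 1, 3}  B2 = {0, 1, 2}
Tree: B1–B2
Every bag has size at most 3, so the width is 3 − 1 = 2 and tw(G) ≤ 2. Conversely, {0, 1, 2} is a clique of size 3, and the vertices of any clique must share a bag in every tree decomposition; so some bag has ≥ 3 vertices and tw(G) ≥ 2. Hence tw(G) = 2 exactly.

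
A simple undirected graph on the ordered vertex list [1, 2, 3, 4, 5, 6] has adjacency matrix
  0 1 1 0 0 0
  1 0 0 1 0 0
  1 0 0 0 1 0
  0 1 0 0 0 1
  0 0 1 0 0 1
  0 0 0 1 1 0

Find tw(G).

A width-2 tree decomposition is:
Bags: B1 = {2, 4, 6}  B2 = {2, 5, 6}  B3 = {2, 3, 5}  B4 = {1, 2, 3}
Tree: B1–B2, B2–B3, B3–B4
Every bag has size at most 3, so the width is 3 − 1 = 2 and tw(G) ≤ 2. For the lower bound, G contains the cycle 2–4–6–5–3–1–2, so G is not a forest; only forests have treewidth ≤ 1, hence tw(G) ≥ 2. Hence tw(G) = 2 exactly.

2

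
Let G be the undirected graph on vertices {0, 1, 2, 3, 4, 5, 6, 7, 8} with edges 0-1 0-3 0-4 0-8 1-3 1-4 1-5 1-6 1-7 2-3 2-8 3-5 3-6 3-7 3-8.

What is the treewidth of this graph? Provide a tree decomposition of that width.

Treewidth 2.
Bags: B1 = {0, 1, 3}  B2 = {1, 3, 7}  B3 = {0, 1, 4}  B4 = {1, 3, 5}  B5 = {0, 3, 8}  B6 = {2, 3, 8}  B7 = {1, 3, 6}
Tree: B1–B2, B1–B3, B1–B4, B1–B5, B5–B6, B4–B7

The largest bag has 3 vertices, giving width 2; this decomposition certifies tw(G) ≤ 2. Conversely, {0, 3, 8} is a clique of size 3, and the vertices of any clique must share a bag in every tree decomposition; so some bag has ≥ 3 vertices and tw(G) ≥ 2. Combining the bounds, tw(G) = 2.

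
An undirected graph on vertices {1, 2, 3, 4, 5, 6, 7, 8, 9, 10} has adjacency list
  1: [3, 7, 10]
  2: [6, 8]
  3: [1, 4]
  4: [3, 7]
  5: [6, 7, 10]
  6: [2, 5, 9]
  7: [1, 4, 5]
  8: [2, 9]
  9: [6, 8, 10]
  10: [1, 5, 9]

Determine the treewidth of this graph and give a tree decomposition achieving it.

The largest bag has 3 vertices, giving width 2; this decomposition certifies tw(G) ≤ 2. For the lower bound, G contains the cycle 8–2–6–9–8, so G is not a forest; only forests have treewidth ≤ 1, hence tw(G) ≥ 2. Combining the bounds, tw(G) = 2.

Treewidth 2.
One such decomposition:
Bags: B1 = {2, 8, 9}  B2 = {2, 6, 9}  B3 = {6, 9, 10}  B4 = {5, 6, 10}  B5 = {1, 5, 10}  B6 = {1, 5, 7}  B7 = {1, 3, 7}  B8 = {3, 4, 7}
Tree: B1–B2, B2–B3, B3–B4, B4–B5, B5–B6, B6–B7, B7–B8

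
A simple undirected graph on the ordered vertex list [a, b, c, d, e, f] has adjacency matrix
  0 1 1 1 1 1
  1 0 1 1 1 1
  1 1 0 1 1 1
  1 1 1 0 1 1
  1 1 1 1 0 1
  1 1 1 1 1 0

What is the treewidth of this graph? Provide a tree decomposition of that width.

Treewidth 5.
Bags: B1 = {a, b, c, d, e, f}
Tree: (single bag)

With just one bag of size 6, the width is 6 − 1 = 5, so tw(G) ≤ 5. For the lower bound, the 6 vertices {a, b, c, d, e, f} are pairwise adjacent, and any tree decomposition puts a clique entirely inside one bag — forcing width ≥ 5. The upper and lower bounds meet at 5, so that is the treewidth.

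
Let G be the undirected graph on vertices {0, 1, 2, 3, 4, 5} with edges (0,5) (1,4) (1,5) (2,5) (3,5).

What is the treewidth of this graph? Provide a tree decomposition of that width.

Treewidth 1.
One such decomposition:
Bags: B1 = {1, 5}  B2 = {3, 5}  B3 = {2, 5}  B4 = {1, 4}  B5 = {0, 5}
Tree: B1–B2, B1–B3, B1–B4, B3–B5

Each bag holds 2 vertices, so the decomposition has width 1, which upper-bounds the treewidth. Since G has at least one edge (e.g. 5–1), it is not an edgeless graph, so tw(G) ≥ 1. Combining the bounds, tw(G) = 1.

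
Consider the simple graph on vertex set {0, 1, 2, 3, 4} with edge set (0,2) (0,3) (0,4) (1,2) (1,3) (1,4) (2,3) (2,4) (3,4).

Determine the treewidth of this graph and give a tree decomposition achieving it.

Treewidth 3.
One optimal decomposition is:
Bags: B1 = {0, 2, 3, 4}  B2 = {1, 2, 3, 4}
Tree: B1–B2

Each bag holds 4 vertices, so the decomposition has width 3, which upper-bounds the treewidth. For the lower bound, the 4 vertices {0, 2, 3, 4} are pairwise adjacent, and any tree decomposition puts a clique entirely inside one bag — forcing width ≥ 3. The upper and lower bounds meet at 3, so that is the treewidth.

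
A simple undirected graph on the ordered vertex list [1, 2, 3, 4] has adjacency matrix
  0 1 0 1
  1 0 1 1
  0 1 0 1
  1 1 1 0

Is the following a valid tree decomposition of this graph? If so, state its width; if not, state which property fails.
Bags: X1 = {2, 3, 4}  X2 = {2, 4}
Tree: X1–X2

A tree decomposition must satisfy three properties: every vertex lies in some bag; for every edge, both endpoints lie together in some bag; and for every vertex, the bags containing it form a connected subtree. Here vertex 1 appears in no bag, so the decomposition is invalid.

No — vertex 1 appears in no bag.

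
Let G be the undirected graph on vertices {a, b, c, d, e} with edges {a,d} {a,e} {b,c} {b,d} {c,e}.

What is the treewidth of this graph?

2

A width-2 tree decomposition is:
Bags: B1 = {a, d, e}  B2 = {c, d, e}  B3 = {b, c, d}
Tree: B1–B2, B2–B3
Each bag holds 3 vertices, so the decomposition has width 2, which upper-bounds the treewidth. Since d–a–e–c–b–d is a cycle in G, G is not acyclic. Forests are exactly the graphs of treewidth ≤ 1, so tw(G) ≥ 2. The upper and lower bounds meet at 2, so that is the treewidth.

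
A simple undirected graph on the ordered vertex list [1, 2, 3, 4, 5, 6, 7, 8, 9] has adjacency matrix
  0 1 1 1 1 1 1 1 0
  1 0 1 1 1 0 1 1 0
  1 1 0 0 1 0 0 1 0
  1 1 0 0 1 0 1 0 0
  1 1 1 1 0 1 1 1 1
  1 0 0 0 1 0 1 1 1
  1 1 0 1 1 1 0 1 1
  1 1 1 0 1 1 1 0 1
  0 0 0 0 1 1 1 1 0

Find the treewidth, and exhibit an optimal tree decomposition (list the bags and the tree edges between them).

Every bag has size at most 5, so the width is 5 − 1 = 4 and tw(G) ≤ 4. For the lower bound, the 5 vertices {1, 2, 3, 5, 8} are pairwise adjacent, and any tree decomposition puts a clique entirely inside one bag — forcing width ≥ 4. Combining the bounds, tw(G) = 4.

Treewidth 4.
Bags: B1 = {1, 2, 5, 7, 8}  B2 = {1, 5, 6, 7, 8}  B3 = {5, 6, 7, 8, 9}  B4 = {1, 2, 4, 5, 7}  B5 = {1, 2, 3, 5, 8}
Tree: B1–B2, B2–B3, B1–B4, B1–B5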